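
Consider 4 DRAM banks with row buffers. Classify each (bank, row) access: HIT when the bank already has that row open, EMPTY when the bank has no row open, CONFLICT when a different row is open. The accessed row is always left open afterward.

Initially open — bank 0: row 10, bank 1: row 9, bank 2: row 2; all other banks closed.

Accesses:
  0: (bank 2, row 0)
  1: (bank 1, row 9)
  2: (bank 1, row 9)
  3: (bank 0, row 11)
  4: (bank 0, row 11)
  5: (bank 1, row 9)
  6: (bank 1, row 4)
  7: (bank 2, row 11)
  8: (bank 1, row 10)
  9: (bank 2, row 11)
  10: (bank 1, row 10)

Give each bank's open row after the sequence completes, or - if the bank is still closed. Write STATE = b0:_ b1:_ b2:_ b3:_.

0: bank 2 row 0 — prev 2 → CONFLICT
1: bank 1 row 9 — prev 9 → HIT
2: bank 1 row 9 — prev 9 → HIT
3: bank 0 row 11 — prev 10 → CONFLICT
4: bank 0 row 11 — prev 11 → HIT
5: bank 1 row 9 — prev 9 → HIT
6: bank 1 row 4 — prev 9 → CONFLICT
7: bank 2 row 11 — prev 0 → CONFLICT
8: bank 1 row 10 — prev 4 → CONFLICT
9: bank 2 row 11 — prev 11 → HIT
10: bank 1 row 10 — prev 10 → HIT

STATE = b0:11 b1:10 b2:11 b3:-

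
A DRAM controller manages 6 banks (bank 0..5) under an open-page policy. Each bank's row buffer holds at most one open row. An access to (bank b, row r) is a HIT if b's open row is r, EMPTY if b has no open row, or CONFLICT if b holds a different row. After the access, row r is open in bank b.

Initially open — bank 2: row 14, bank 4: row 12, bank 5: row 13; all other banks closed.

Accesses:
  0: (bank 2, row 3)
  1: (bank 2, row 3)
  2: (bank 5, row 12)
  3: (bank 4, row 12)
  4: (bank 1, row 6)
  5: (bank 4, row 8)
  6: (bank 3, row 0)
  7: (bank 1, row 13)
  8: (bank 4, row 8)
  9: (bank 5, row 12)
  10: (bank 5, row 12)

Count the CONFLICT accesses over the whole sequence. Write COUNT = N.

COUNT = 4

#0 (2,3) C  (was 14)
#1 (2,3) H  (was 3)
#2 (5,12) C  (was 13)
#3 (4,12) H  (was 12)
#4 (1,6) E
#5 (4,8) C  (was 12)
#6 (3,0) E
#7 (1,13) C  (was 6)
#8 (4,8) H  (was 8)
#9 (5,12) H  (was 12)
#10 (5,12) H  (was 12)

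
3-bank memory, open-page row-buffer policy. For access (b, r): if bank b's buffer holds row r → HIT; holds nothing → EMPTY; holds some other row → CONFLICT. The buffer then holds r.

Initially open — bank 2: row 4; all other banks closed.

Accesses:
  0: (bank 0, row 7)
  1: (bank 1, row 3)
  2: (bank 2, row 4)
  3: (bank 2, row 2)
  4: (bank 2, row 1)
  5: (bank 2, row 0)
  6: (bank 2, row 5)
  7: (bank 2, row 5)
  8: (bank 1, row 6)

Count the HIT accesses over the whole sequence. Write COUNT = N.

0: bank 0 row 7 — prev None → EMPTY
1: bank 1 row 3 — prev None → EMPTY
2: bank 2 row 4 — prev 4 → HIT
3: bank 2 row 2 — prev 4 → CONFLICT
4: bank 2 row 1 — prev 2 → CONFLICT
5: bank 2 row 0 — prev 1 → CONFLICT
6: bank 2 row 5 — prev 0 → CONFLICT
7: bank 2 row 5 — prev 5 → HIT
8: bank 1 row 6 — prev 3 → CONFLICT

COUNT = 2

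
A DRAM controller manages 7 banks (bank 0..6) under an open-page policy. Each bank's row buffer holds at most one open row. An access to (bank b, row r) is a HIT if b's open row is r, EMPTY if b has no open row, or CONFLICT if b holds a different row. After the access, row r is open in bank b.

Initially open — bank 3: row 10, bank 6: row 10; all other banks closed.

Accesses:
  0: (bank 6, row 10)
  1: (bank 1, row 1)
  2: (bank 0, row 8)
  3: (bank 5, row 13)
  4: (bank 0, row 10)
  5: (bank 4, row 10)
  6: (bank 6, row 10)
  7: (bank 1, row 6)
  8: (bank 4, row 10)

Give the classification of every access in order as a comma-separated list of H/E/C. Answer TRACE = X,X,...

TRACE = H,E,E,E,C,E,H,C,H

0: bank 6 row 10 — prev 10 → HIT
1: bank 1 row 1 — prev None → EMPTY
2: bank 0 row 8 — prev None → EMPTY
3: bank 5 row 13 — prev None → EMPTY
4: bank 0 row 10 — prev 8 → CONFLICT
5: bank 4 row 10 — prev None → EMPTY
6: bank 6 row 10 — prev 10 → HIT
7: bank 1 row 6 — prev 1 → CONFLICT
8: bank 4 row 10 — prev 10 → HIT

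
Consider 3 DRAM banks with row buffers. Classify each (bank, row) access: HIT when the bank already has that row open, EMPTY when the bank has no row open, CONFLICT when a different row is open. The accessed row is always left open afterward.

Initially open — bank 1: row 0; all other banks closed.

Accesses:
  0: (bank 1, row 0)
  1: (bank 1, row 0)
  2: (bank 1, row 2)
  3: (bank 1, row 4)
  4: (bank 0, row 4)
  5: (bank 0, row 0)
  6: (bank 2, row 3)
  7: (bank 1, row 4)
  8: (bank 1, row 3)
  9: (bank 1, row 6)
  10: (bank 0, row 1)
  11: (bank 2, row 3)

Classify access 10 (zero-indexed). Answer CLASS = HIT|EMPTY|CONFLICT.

0: bank 1 row 0 — prev 0 → HIT
1: bank 1 row 0 — prev 0 → HIT
2: bank 1 row 2 — prev 0 → CONFLICT
3: bank 1 row 4 — prev 2 → CONFLICT
4: bank 0 row 4 — prev None → EMPTY
5: bank 0 row 0 — prev 4 → CONFLICT
6: bank 2 row 3 — prev None → EMPTY
7: bank 1 row 4 — prev 4 → HIT
8: bank 1 row 3 — prev 4 → CONFLICT
9: bank 1 row 6 — prev 3 → CONFLICT
10: bank 0 row 1 — prev 0 → CONFLICT
11: bank 2 row 3 — prev 3 → HIT

CLASS = CONFLICT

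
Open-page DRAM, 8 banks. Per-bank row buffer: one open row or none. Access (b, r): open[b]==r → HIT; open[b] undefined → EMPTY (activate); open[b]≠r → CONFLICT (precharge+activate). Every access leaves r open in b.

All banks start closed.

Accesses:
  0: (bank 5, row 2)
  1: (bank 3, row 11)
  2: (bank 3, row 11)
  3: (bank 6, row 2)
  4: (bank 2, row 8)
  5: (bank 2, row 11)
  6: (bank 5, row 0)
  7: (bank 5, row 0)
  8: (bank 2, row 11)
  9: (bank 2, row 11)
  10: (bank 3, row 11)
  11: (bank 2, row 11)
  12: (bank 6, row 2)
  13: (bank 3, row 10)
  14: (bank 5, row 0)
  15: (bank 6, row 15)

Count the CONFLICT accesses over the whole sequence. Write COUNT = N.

COUNT = 4

0: bank 5 row 2 — prev None → EMPTY
1: bank 3 row 11 — prev None → EMPTY
2: bank 3 row 11 — prev 11 → HIT
3: bank 6 row 2 — prev None → EMPTY
4: bank 2 row 8 — prev None → EMPTY
5: bank 2 row 11 — prev 8 → CONFLICT
6: bank 5 row 0 — prev 2 → CONFLICT
7: bank 5 row 0 — prev 0 → HIT
8: bank 2 row 11 — prev 11 → HIT
9: bank 2 row 11 — prev 11 → HIT
10: bank 3 row 11 — prev 11 → HIT
11: bank 2 row 11 — prev 11 → HIT
12: bank 6 row 2 — prev 2 → HIT
13: bank 3 row 10 — prev 11 → CONFLICT
14: bank 5 row 0 — prev 0 → HIT
15: bank 6 row 15 — prev 2 → CONFLICT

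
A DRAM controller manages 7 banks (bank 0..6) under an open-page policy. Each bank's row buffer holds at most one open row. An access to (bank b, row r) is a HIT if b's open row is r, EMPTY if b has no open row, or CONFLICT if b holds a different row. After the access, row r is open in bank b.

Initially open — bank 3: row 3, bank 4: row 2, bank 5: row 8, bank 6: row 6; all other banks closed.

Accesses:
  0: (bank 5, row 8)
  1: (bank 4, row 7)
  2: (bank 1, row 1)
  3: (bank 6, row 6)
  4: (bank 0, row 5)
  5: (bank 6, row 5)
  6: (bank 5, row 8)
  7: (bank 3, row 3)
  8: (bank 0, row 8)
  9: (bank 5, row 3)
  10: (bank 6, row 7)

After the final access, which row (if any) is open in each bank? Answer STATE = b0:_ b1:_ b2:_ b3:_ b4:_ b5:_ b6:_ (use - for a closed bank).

STATE = b0:8 b1:1 b2:- b3:3 b4:7 b5:3 b6:7

0: bank 5 row 8 — prev 8 → HIT
1: bank 4 row 7 — prev 2 → CONFLICT
2: bank 1 row 1 — prev None → EMPTY
3: bank 6 row 6 — prev 6 → HIT
4: bank 0 row 5 — prev None → EMPTY
5: bank 6 row 5 — prev 6 → CONFLICT
6: bank 5 row 8 — prev 8 → HIT
7: bank 3 row 3 — prev 3 → HIT
8: bank 0 row 8 — prev 5 → CONFLICT
9: bank 5 row 3 — prev 8 → CONFLICT
10: bank 6 row 7 — prev 5 → CONFLICT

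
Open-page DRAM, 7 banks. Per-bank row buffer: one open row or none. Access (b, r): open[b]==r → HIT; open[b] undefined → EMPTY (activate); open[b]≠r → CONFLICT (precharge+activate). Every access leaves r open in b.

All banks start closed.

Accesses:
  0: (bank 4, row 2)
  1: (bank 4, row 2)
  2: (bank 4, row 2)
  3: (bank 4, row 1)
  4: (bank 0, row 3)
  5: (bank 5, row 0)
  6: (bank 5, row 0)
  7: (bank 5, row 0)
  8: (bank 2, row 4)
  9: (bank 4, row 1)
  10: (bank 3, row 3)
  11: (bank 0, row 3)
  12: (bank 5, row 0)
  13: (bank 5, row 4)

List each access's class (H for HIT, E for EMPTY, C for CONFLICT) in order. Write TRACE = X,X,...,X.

TRACE = E,H,H,C,E,E,H,H,E,H,E,H,H,C

step 0: bank4 None->2 [EMPTY]
step 1: bank4 2->2 [HIT]
step 2: bank4 2->2 [HIT]
step 3: bank4 2->1 [CONFLICT]
step 4: bank0 None->3 [EMPTY]
step 5: bank5 None->0 [EMPTY]
step 6: bank5 0->0 [HIT]
step 7: bank5 0->0 [HIT]
step 8: bank2 None->4 [EMPTY]
step 9: bank4 1->1 [HIT]
step 10: bank3 None->3 [EMPTY]
step 11: bank0 3->3 [HIT]
step 12: bank5 0->0 [HIT]
step 13: bank5 0->4 [CONFLICT]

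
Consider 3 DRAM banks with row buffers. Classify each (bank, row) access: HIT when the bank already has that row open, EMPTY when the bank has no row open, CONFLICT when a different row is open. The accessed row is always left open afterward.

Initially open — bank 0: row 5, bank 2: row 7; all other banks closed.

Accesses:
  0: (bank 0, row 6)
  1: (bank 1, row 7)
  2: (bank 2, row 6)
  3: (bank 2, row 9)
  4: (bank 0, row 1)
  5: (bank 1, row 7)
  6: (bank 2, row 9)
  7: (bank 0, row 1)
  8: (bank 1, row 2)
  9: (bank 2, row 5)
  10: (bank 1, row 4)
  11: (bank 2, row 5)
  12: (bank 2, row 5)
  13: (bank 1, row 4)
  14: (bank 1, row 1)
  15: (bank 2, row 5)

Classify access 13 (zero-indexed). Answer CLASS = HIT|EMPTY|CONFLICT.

0: bank 0 row 6 — prev 5 → CONFLICT
1: bank 1 row 7 — prev None → EMPTY
2: bank 2 row 6 — prev 7 → CONFLICT
3: bank 2 row 9 — prev 6 → CONFLICT
4: bank 0 row 1 — prev 6 → CONFLICT
5: bank 1 row 7 — prev 7 → HIT
6: bank 2 row 9 — prev 9 → HIT
7: bank 0 row 1 — prev 1 → HIT
8: bank 1 row 2 — prev 7 → CONFLICT
9: bank 2 row 5 — prev 9 → CONFLICT
10: bank 1 row 4 — prev 2 → CONFLICT
11: bank 2 row 5 — prev 5 → HIT
12: bank 2 row 5 — prev 5 → HIT
13: bank 1 row 4 — prev 4 → HIT
14: bank 1 row 1 — prev 4 → CONFLICT
15: bank 2 row 5 — prev 5 → HIT

CLASS = HIT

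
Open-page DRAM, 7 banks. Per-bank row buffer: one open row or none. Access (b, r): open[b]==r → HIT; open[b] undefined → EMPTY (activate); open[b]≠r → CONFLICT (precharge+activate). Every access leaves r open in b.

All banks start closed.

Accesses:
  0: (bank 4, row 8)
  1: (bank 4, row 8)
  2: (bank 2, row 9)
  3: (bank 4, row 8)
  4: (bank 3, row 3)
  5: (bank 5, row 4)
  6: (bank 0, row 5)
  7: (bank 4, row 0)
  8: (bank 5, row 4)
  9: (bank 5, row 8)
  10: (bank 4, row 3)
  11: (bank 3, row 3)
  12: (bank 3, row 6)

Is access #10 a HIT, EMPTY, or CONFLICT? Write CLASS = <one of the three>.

#0 (4,8) E
#1 (4,8) H  (was 8)
#2 (2,9) E
#3 (4,8) H  (was 8)
#4 (3,3) E
#5 (5,4) E
#6 (0,5) E
#7 (4,0) C  (was 8)
#8 (5,4) H  (was 4)
#9 (5,8) C  (was 4)
#10 (4,3) C  (was 0)
#11 (3,3) H  (was 3)
#12 (3,6) C  (was 3)

CLASS = CONFLICT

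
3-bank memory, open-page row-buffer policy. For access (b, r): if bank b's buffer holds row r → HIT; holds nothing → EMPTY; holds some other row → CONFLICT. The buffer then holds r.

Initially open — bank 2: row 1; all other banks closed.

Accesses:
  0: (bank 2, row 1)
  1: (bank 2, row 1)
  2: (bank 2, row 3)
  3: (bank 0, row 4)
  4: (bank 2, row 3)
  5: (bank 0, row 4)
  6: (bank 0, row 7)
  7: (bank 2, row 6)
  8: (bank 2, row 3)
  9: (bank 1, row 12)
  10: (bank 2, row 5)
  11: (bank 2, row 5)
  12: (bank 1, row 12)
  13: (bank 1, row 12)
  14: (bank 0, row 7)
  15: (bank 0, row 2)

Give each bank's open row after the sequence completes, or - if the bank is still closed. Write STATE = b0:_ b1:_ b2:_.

STATE = b0:2 b1:12 b2:5

step 0: bank2 1->1 [HIT]
step 1: bank2 1->1 [HIT]
step 2: bank2 1->3 [CONFLICT]
step 3: bank0 None->4 [EMPTY]
step 4: bank2 3->3 [HIT]
step 5: bank0 4->4 [HIT]
step 6: bank0 4->7 [CONFLICT]
step 7: bank2 3->6 [CONFLICT]
step 8: bank2 6->3 [CONFLICT]
step 9: bank1 None->12 [EMPTY]
step 10: bank2 3->5 [CONFLICT]
step 11: bank2 5->5 [HIT]
step 12: bank1 12->12 [HIT]
step 13: bank1 12->12 [HIT]
step 14: bank0 7->7 [HIT]
step 15: bank0 7->2 [CONFLICT]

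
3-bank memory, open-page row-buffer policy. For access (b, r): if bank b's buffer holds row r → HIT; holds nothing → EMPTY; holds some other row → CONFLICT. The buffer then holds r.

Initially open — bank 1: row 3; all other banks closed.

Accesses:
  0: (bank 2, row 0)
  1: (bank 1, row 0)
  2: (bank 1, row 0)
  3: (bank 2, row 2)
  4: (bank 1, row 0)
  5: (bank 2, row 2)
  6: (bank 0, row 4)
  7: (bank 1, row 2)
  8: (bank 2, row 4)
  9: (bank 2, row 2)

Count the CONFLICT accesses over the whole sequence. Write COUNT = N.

step 0: bank2 None->0 [EMPTY]
step 1: bank1 3->0 [CONFLICT]
step 2: bank1 0->0 [HIT]
step 3: bank2 0->2 [CONFLICT]
step 4: bank1 0->0 [HIT]
step 5: bank2 2->2 [HIT]
step 6: bank0 None->4 [EMPTY]
step 7: bank1 0->2 [CONFLICT]
step 8: bank2 2->4 [CONFLICT]
step 9: bank2 4->2 [CONFLICT]

COUNT = 5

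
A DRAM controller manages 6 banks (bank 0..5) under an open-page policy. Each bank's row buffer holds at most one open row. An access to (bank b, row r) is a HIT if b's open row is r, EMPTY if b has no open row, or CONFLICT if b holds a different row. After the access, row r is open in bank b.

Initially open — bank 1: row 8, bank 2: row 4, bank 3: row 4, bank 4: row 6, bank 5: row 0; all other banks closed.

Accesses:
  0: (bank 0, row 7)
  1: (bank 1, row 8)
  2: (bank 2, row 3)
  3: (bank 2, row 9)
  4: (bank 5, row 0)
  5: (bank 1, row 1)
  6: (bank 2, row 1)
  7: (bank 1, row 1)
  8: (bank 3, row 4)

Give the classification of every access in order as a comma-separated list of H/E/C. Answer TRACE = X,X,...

TRACE = E,H,C,C,H,C,C,H,H

0: bank 0 row 7 — prev None → EMPTY
1: bank 1 row 8 — prev 8 → HIT
2: bank 2 row 3 — prev 4 → CONFLICT
3: bank 2 row 9 — prev 3 → CONFLICT
4: bank 5 row 0 — prev 0 → HIT
5: bank 1 row 1 — prev 8 → CONFLICT
6: bank 2 row 1 — prev 9 → CONFLICT
7: bank 1 row 1 — prev 1 → HIT
8: bank 3 row 4 — prev 4 → HIT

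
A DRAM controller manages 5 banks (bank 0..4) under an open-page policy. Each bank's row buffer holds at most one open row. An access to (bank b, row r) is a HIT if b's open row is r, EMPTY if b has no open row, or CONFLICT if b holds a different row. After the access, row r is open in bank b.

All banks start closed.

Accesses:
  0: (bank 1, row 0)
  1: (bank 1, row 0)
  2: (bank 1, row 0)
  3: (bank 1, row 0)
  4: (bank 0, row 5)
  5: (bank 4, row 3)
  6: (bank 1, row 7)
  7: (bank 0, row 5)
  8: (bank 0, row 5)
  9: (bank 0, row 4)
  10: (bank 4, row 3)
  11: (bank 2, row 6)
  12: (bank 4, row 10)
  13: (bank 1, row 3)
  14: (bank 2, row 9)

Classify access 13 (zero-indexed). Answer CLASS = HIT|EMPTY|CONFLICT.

  [0] b1 r0: no row ⇒ E
  [1] b1 r0: had r0 ⇒ H
  [2] b1 r0: had r0 ⇒ H
  [3] b1 r0: had r0 ⇒ H
  [4] b0 r5: no row ⇒ E
  [5] b4 r3: no row ⇒ E
  [6] b1 r7: had r0 ⇒ C
  [7] b0 r5: had r5 ⇒ H
  [8] b0 r5: had r5 ⇒ H
  [9] b0 r4: had r5 ⇒ C
  [10] b4 r3: had r3 ⇒ H
  [11] b2 r6: no row ⇒ E
  [12] b4 r10: had r3 ⇒ C
  [13] b1 r3: had r7 ⇒ C
  [14] b2 r9: had r6 ⇒ C

CLASS = CONFLICT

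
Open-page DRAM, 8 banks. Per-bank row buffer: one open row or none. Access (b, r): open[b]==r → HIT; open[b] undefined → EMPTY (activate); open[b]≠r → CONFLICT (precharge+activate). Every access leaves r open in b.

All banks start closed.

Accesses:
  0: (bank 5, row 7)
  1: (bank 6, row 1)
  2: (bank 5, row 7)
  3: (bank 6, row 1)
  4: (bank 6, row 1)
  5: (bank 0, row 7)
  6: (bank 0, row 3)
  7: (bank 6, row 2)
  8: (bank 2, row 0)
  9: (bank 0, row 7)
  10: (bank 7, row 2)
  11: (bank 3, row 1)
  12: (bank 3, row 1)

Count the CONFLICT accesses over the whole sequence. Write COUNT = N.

COUNT = 3

step 0: bank5 None->7 [EMPTY]
step 1: bank6 None->1 [EMPTY]
step 2: bank5 7->7 [HIT]
step 3: bank6 1->1 [HIT]
step 4: bank6 1->1 [HIT]
step 5: bank0 None->7 [EMPTY]
step 6: bank0 7->3 [CONFLICT]
step 7: bank6 1->2 [CONFLICT]
step 8: bank2 None->0 [EMPTY]
step 9: bank0 3->7 [CONFLICT]
step 10: bank7 None->2 [EMPTY]
step 11: bank3 None->1 [EMPTY]
step 12: bank3 1->1 [HIT]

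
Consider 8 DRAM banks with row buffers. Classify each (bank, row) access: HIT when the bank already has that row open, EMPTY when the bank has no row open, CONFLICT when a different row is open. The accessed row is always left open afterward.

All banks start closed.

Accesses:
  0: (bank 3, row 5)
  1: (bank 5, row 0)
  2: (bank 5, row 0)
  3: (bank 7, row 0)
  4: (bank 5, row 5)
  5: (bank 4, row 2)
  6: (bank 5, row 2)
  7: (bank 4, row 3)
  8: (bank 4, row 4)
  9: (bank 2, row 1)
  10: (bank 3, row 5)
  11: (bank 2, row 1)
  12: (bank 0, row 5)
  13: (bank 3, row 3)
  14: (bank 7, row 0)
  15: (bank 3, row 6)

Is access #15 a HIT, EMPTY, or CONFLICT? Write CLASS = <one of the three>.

CLASS = CONFLICT

step 0: bank3 None->5 [EMPTY]
step 1: bank5 None->0 [EMPTY]
step 2: bank5 0->0 [HIT]
step 3: bank7 None->0 [EMPTY]
step 4: bank5 0->5 [CONFLICT]
step 5: bank4 None->2 [EMPTY]
step 6: bank5 5->2 [CONFLICT]
step 7: bank4 2->3 [CONFLICT]
step 8: bank4 3->4 [CONFLICT]
step 9: bank2 None->1 [EMPTY]
step 10: bank3 5->5 [HIT]
step 11: bank2 1->1 [HIT]
step 12: bank0 None->5 [EMPTY]
step 13: bank3 5->3 [CONFLICT]
step 14: bank7 0->0 [HIT]
step 15: bank3 3->6 [CONFLICT]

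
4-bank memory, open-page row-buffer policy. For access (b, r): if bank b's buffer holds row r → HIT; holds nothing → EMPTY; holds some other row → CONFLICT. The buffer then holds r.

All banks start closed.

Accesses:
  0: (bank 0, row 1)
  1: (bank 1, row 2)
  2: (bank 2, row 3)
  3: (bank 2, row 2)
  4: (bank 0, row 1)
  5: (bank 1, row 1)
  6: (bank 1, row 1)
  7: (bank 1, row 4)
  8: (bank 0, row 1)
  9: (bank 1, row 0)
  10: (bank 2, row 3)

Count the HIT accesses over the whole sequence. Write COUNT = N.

COUNT = 3

step 0: bank0 None->1 [EMPTY]
step 1: bank1 None->2 [EMPTY]
step 2: bank2 None->3 [EMPTY]
step 3: bank2 3->2 [CONFLICT]
step 4: bank0 1->1 [HIT]
step 5: bank1 2->1 [CONFLICT]
step 6: bank1 1->1 [HIT]
step 7: bank1 1->4 [CONFLICT]
step 8: bank0 1->1 [HIT]
step 9: bank1 4->0 [CONFLICT]
step 10: bank2 2->3 [CONFLICT]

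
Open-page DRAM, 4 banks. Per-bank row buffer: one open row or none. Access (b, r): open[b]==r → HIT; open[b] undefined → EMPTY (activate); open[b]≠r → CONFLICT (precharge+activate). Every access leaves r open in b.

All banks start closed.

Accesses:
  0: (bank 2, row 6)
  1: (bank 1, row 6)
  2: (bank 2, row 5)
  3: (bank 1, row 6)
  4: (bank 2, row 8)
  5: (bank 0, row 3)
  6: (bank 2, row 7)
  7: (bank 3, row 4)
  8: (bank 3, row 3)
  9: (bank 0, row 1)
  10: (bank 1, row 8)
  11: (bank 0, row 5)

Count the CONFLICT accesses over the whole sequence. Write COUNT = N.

step 0: bank2 None->6 [EMPTY]
step 1: bank1 None->6 [EMPTY]
step 2: bank2 6->5 [CONFLICT]
step 3: bank1 6->6 [HIT]
step 4: bank2 5->8 [CONFLICT]
step 5: bank0 None->3 [EMPTY]
step 6: bank2 8->7 [CONFLICT]
step 7: bank3 None->4 [EMPTY]
step 8: bank3 4->3 [CONFLICT]
step 9: bank0 3->1 [CONFLICT]
step 10: bank1 6->8 [CONFLICT]
step 11: bank0 1->5 [CONFLICT]

COUNT = 7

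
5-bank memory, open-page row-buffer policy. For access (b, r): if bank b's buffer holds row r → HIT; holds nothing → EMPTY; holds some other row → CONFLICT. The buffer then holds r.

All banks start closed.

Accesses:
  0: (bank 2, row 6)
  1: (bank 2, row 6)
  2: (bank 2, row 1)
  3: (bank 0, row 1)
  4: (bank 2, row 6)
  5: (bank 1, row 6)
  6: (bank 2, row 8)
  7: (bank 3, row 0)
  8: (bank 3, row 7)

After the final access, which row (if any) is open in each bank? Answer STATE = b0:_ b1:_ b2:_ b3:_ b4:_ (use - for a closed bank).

step 0: bank2 None->6 [EMPTY]
step 1: bank2 6->6 [HIT]
step 2: bank2 6->1 [CONFLICT]
step 3: bank0 None->1 [EMPTY]
step 4: bank2 1->6 [CONFLICT]
step 5: bank1 None->6 [EMPTY]
step 6: bank2 6->8 [CONFLICT]
step 7: bank3 None->0 [EMPTY]
step 8: bank3 0->7 [CONFLICT]

STATE = b0:1 b1:6 b2:8 b3:7 b4:-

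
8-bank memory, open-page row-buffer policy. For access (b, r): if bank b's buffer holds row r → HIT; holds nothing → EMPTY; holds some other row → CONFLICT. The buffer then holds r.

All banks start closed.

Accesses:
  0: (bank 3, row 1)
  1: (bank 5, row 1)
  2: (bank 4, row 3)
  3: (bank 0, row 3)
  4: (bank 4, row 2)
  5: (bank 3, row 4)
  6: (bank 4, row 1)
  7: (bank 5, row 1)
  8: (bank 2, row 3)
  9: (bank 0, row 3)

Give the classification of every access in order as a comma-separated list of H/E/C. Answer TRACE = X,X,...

step 0: bank3 None->1 [EMPTY]
step 1: bank5 None->1 [EMPTY]
step 2: bank4 None->3 [EMPTY]
step 3: bank0 None->3 [EMPTY]
step 4: bank4 3->2 [CONFLICT]
step 5: bank3 1->4 [CONFLICT]
step 6: bank4 2->1 [CONFLICT]
step 7: bank5 1->1 [HIT]
step 8: bank2 None->3 [EMPTY]
step 9: bank0 3->3 [HIT]

TRACE = E,E,E,E,C,C,C,H,E,H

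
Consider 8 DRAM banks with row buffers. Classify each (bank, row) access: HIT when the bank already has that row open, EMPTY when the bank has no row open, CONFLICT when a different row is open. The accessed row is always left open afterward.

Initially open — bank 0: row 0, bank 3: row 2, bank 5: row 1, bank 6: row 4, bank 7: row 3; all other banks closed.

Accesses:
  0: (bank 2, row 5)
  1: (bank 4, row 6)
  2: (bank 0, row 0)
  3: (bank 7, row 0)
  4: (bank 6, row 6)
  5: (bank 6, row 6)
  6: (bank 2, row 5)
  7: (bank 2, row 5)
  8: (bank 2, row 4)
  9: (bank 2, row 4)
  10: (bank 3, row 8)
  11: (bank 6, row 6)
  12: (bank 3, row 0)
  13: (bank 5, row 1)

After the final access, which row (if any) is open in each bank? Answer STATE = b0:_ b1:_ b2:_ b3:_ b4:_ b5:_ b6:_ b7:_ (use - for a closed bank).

STATE = b0:0 b1:- b2:4 b3:0 b4:6 b5:1 b6:6 b7:0

step 0: bank2 None->5 [EMPTY]
step 1: bank4 None->6 [EMPTY]
step 2: bank0 0->0 [HIT]
step 3: bank7 3->0 [CONFLICT]
step 4: bank6 4->6 [CONFLICT]
step 5: bank6 6->6 [HIT]
step 6: bank2 5->5 [HIT]
step 7: bank2 5->5 [HIT]
step 8: bank2 5->4 [CONFLICT]
step 9: bank2 4->4 [HIT]
step 10: bank3 2->8 [CONFLICT]
step 11: bank6 6->6 [HIT]
step 12: bank3 8->0 [CONFLICT]
step 13: bank5 1->1 [HIT]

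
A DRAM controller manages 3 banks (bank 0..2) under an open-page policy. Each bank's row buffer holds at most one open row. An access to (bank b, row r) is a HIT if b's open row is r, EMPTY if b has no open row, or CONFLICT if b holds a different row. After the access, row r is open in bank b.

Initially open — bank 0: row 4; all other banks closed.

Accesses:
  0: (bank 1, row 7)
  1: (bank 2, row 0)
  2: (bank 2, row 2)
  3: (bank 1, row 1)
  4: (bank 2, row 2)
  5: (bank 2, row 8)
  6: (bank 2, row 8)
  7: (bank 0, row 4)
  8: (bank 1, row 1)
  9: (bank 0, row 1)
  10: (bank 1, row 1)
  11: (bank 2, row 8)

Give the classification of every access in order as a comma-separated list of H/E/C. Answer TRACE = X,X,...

TRACE = E,E,C,C,H,C,H,H,H,C,H,H

step 0: bank1 None->7 [EMPTY]
step 1: bank2 None->0 [EMPTY]
step 2: bank2 0->2 [CONFLICT]
step 3: bank1 7->1 [CONFLICT]
step 4: bank2 2->2 [HIT]
step 5: bank2 2->8 [CONFLICT]
step 6: bank2 8->8 [HIT]
step 7: bank0 4->4 [HIT]
step 8: bank1 1->1 [HIT]
step 9: bank0 4->1 [CONFLICT]
step 10: bank1 1->1 [HIT]
step 11: bank2 8->8 [HIT]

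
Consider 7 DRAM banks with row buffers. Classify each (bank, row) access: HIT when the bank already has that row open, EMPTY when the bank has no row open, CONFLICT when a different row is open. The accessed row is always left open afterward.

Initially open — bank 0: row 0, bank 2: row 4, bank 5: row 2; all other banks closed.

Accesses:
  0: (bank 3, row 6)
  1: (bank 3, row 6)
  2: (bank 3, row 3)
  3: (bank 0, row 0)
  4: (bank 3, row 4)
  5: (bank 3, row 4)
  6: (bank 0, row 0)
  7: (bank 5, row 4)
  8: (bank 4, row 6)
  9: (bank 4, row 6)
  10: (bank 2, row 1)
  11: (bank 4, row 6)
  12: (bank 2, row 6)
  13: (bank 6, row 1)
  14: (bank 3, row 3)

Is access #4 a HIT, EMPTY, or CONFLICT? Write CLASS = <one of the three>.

  [0] b3 r6: no row ⇒ E
  [1] b3 r6: had r6 ⇒ H
  [2] b3 r3: had r6 ⇒ C
  [3] b0 r0: had r0 ⇒ H
  [4] b3 r4: had r3 ⇒ C
  [5] b3 r4: had r4 ⇒ H
  [6] b0 r0: had r0 ⇒ H
  [7] b5 r4: had r2 ⇒ C
  [8] b4 r6: no row ⇒ E
  [9] b4 r6: had r6 ⇒ H
  [10] b2 r1: had r4 ⇒ C
  [11] b4 r6: had r6 ⇒ H
  [12] b2 r6: had r1 ⇒ C
  [13] b6 r1: no row ⇒ E
  [14] b3 r3: had r4 ⇒ C

CLASS = CONFLICT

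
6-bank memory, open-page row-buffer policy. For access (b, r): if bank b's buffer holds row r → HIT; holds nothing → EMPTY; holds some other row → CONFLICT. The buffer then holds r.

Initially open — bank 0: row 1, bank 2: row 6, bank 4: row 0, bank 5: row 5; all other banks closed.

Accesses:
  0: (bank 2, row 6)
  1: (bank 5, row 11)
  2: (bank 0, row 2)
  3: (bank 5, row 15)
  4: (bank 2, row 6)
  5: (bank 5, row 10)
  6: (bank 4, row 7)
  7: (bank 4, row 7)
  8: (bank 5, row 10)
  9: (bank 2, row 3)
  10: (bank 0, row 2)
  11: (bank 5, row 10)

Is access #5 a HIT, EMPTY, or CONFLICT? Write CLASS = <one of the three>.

  [0] b2 r6: had r6 ⇒ H
  [1] b5 r11: had r5 ⇒ C
  [2] b0 r2: had r1 ⇒ C
  [3] b5 r15: had r11 ⇒ C
  [4] b2 r6: had r6 ⇒ H
  [5] b5 r10: had r15 ⇒ C
  [6] b4 r7: had r0 ⇒ C
  [7] b4 r7: had r7 ⇒ H
  [8] b5 r10: had r10 ⇒ H
  [9] b2 r3: had r6 ⇒ C
  [10] b0 r2: had r2 ⇒ H
  [11] b5 r10: had r10 ⇒ H

CLASS = CONFLICT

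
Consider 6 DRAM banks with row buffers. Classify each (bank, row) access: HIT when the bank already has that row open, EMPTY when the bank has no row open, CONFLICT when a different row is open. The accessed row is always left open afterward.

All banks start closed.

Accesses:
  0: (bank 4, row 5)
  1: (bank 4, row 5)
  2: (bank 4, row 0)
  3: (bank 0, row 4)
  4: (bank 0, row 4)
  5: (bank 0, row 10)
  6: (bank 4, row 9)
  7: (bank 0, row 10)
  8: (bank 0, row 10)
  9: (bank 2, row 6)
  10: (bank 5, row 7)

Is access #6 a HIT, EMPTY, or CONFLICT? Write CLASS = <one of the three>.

CLASS = CONFLICT

  [0] b4 r5: no row ⇒ E
  [1] b4 r5: had r5 ⇒ H
  [2] b4 r0: had r5 ⇒ C
  [3] b0 r4: no row ⇒ E
  [4] b0 r4: had r4 ⇒ H
  [5] b0 r10: had r4 ⇒ C
  [6] b4 r9: had r0 ⇒ C
  [7] b0 r10: had r10 ⇒ H
  [8] b0 r10: had r10 ⇒ H
  [9] b2 r6: no row ⇒ E
  [10] b5 r7: no row ⇒ E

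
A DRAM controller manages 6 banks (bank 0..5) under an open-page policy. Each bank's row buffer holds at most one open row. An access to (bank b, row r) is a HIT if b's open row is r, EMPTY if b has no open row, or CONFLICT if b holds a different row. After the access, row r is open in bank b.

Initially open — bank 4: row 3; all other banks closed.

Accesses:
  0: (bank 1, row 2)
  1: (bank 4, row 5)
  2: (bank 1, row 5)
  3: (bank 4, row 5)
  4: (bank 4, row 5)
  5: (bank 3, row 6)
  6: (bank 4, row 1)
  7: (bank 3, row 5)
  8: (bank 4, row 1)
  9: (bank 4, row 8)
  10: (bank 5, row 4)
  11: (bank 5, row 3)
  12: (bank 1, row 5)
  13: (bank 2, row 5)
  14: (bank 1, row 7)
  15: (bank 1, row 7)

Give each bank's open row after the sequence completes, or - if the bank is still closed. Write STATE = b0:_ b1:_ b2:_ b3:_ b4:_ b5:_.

STATE = b0:- b1:7 b2:5 b3:5 b4:8 b5:3

  [0] b1 r2: no row ⇒ E
  [1] b4 r5: had r3 ⇒ C
  [2] b1 r5: had r2 ⇒ C
  [3] b4 r5: had r5 ⇒ H
  [4] b4 r5: had r5 ⇒ H
  [5] b3 r6: no row ⇒ E
  [6] b4 r1: had r5 ⇒ C
  [7] b3 r5: had r6 ⇒ C
  [8] b4 r1: had r1 ⇒ H
  [9] b4 r8: had r1 ⇒ C
  [10] b5 r4: no row ⇒ E
  [11] b5 r3: had r4 ⇒ C
  [12] b1 r5: had r5 ⇒ H
  [13] b2 r5: no row ⇒ E
  [14] b1 r7: had r5 ⇒ C
  [15] b1 r7: had r7 ⇒ H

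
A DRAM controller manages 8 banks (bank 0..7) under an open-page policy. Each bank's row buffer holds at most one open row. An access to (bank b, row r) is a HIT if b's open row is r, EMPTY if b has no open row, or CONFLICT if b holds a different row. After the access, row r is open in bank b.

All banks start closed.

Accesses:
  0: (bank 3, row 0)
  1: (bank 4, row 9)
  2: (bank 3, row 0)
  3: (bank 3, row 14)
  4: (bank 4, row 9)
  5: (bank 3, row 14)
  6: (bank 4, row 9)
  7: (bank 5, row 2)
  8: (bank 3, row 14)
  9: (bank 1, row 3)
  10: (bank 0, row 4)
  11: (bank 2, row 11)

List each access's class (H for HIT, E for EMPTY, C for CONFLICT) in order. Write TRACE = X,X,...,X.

TRACE = E,E,H,C,H,H,H,E,H,E,E,E

  [0] b3 r0: no row ⇒ E
  [1] b4 r9: no row ⇒ E
  [2] b3 r0: had r0 ⇒ H
  [3] b3 r14: had r0 ⇒ C
  [4] b4 r9: had r9 ⇒ H
  [5] b3 r14: had r14 ⇒ H
  [6] b4 r9: had r9 ⇒ H
  [7] b5 r2: no row ⇒ E
  [8] b3 r14: had r14 ⇒ H
  [9] b1 r3: no row ⇒ E
  [10] b0 r4: no row ⇒ E
  [11] b2 r11: no row ⇒ E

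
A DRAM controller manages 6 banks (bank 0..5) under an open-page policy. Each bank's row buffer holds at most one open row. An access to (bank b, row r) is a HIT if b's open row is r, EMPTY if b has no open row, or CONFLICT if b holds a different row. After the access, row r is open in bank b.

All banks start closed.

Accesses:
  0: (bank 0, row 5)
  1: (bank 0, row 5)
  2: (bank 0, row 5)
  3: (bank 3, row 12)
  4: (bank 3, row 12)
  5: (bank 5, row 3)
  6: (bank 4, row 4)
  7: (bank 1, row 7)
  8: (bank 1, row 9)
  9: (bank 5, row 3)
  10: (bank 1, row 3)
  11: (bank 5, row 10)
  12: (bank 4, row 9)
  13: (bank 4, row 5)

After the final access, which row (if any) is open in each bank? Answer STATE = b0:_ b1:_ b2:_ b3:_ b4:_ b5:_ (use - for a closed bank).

STATE = b0:5 b1:3 b2:- b3:12 b4:5 b5:10

0: bank 0 row 5 — prev None → EMPTY
1: bank 0 row 5 — prev 5 → HIT
2: bank 0 row 5 — prev 5 → HIT
3: bank 3 row 12 — prev None → EMPTY
4: bank 3 row 12 — prev 12 → HIT
5: bank 5 row 3 — prev None → EMPTY
6: bank 4 row 4 — prev None → EMPTY
7: bank 1 row 7 — prev None → EMPTY
8: bank 1 row 9 — prev 7 → CONFLICT
9: bank 5 row 3 — prev 3 → HIT
10: bank 1 row 3 — prev 9 → CONFLICT
11: bank 5 row 10 — prev 3 → CONFLICT
12: bank 4 row 9 — prev 4 → CONFLICT
13: bank 4 row 5 — prev 9 → CONFLICT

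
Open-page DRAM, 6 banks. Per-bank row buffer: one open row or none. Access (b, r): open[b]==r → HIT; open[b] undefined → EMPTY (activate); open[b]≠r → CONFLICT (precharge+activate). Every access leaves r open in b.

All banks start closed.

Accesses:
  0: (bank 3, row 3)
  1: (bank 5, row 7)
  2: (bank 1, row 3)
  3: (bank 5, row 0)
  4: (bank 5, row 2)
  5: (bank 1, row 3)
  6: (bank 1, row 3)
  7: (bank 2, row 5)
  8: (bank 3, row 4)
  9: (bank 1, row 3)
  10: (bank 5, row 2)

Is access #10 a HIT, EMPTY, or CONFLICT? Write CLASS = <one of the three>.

step 0: bank3 None->3 [EMPTY]
step 1: bank5 None->7 [EMPTY]
step 2: bank1 None->3 [EMPTY]
step 3: bank5 7->0 [CONFLICT]
step 4: bank5 0->2 [CONFLICT]
step 5: bank1 3->3 [HIT]
step 6: bank1 3->3 [HIT]
step 7: bank2 None->5 [EMPTY]
step 8: bank3 3->4 [CONFLICT]
step 9: bank1 3->3 [HIT]
step 10: bank5 2->2 [HIT]

CLASS = HIT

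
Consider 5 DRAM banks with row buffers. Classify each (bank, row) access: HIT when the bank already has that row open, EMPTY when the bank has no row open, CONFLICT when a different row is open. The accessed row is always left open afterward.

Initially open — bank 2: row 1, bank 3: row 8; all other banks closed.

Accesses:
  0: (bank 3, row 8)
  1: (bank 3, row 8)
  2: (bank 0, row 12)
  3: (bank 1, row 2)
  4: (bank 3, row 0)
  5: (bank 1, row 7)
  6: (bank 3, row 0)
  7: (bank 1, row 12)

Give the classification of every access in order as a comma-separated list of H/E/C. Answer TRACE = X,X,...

TRACE = H,H,E,E,C,C,H,C

step 0: bank3 8->8 [HIT]
step 1: bank3 8->8 [HIT]
step 2: bank0 None->12 [EMPTY]
step 3: bank1 None->2 [EMPTY]
step 4: bank3 8->0 [CONFLICT]
step 5: bank1 2->7 [CONFLICT]
step 6: bank3 0->0 [HIT]
step 7: bank1 7->12 [CONFLICT]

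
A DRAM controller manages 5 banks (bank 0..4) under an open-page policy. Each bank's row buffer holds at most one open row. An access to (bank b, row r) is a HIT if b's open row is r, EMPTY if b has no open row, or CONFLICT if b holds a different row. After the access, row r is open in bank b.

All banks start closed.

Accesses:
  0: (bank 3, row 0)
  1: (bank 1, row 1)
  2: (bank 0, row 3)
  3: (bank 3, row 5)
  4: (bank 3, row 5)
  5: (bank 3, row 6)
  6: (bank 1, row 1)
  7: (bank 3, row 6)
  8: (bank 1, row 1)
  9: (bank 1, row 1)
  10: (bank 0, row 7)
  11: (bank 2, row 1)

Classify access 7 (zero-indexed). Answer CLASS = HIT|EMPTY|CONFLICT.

CLASS = HIT

step 0: bank3 None->0 [EMPTY]
step 1: bank1 None->1 [EMPTY]
step 2: bank0 None->3 [EMPTY]
step 3: bank3 0->5 [CONFLICT]
step 4: bank3 5->5 [HIT]
step 5: bank3 5->6 [CONFLICT]
step 6: bank1 1->1 [HIT]
step 7: bank3 6->6 [HIT]
step 8: bank1 1->1 [HIT]
step 9: bank1 1->1 [HIT]
step 10: bank0 3->7 [CONFLICT]
step 11: bank2 None->1 [EMPTY]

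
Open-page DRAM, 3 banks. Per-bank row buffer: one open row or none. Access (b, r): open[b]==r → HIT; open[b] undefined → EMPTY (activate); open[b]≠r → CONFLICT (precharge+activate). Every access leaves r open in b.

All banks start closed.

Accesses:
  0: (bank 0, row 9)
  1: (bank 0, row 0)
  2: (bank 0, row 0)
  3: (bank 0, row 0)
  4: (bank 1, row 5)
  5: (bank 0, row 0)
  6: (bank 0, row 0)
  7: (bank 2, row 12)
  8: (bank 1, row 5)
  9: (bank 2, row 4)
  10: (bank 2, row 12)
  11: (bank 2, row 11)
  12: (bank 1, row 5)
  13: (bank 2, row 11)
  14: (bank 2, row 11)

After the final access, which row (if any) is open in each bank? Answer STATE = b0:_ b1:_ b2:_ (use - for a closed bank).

  [0] b0 r9: no row ⇒ E
  [1] b0 r0: had r9 ⇒ C
  [2] b0 r0: had r0 ⇒ H
  [3] b0 r0: had r0 ⇒ H
  [4] b1 r5: no row ⇒ E
  [5] b0 r0: had r0 ⇒ H
  [6] b0 r0: had r0 ⇒ H
  [7] b2 r12: no row ⇒ E
  [8] b1 r5: had r5 ⇒ H
  [9] b2 r4: had r12 ⇒ C
  [10] b2 r12: had r4 ⇒ C
  [11] b2 r11: had r12 ⇒ C
  [12] b1 r5: had r5 ⇒ H
  [13] b2 r11: had r11 ⇒ H
  [14] b2 r11: had r11 ⇒ H

STATE = b0:0 b1:5 b2:11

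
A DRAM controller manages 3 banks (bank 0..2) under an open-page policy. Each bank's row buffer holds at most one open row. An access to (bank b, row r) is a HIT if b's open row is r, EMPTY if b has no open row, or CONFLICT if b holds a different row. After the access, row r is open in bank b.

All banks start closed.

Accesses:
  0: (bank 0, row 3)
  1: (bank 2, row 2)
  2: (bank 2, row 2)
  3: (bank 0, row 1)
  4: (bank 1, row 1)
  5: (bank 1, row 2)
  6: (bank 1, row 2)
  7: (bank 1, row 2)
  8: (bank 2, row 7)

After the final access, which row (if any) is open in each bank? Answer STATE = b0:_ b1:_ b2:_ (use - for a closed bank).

step 0: bank0 None->3 [EMPTY]
step 1: bank2 None->2 [EMPTY]
step 2: bank2 2->2 [HIT]
step 3: bank0 3->1 [CONFLICT]
step 4: bank1 None->1 [EMPTY]
step 5: bank1 1->2 [CONFLICT]
step 6: bank1 2->2 [HIT]
step 7: bank1 2->2 [HIT]
step 8: bank2 2->7 [CONFLICT]

STATE = b0:1 b1:2 b2:7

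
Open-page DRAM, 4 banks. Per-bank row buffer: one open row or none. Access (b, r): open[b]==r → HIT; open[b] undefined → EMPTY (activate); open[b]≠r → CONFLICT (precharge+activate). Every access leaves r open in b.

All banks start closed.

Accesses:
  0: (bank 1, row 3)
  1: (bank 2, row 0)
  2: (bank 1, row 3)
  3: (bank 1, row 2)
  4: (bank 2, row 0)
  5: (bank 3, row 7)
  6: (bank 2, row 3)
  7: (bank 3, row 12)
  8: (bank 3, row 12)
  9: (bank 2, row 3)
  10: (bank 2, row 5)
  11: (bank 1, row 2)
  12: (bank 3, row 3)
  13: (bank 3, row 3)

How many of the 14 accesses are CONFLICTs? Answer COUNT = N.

COUNT = 5

#0 (1,3) E
#1 (2,0) E
#2 (1,3) H  (was 3)
#3 (1,2) C  (was 3)
#4 (2,0) H  (was 0)
#5 (3,7) E
#6 (2,3) C  (was 0)
#7 (3,12) C  (was 7)
#8 (3,12) H  (was 12)
#9 (2,3) H  (was 3)
#10 (2,5) C  (was 3)
#11 (1,2) H  (was 2)
#12 (3,3) C  (was 12)
#13 (3,3) H  (was 3)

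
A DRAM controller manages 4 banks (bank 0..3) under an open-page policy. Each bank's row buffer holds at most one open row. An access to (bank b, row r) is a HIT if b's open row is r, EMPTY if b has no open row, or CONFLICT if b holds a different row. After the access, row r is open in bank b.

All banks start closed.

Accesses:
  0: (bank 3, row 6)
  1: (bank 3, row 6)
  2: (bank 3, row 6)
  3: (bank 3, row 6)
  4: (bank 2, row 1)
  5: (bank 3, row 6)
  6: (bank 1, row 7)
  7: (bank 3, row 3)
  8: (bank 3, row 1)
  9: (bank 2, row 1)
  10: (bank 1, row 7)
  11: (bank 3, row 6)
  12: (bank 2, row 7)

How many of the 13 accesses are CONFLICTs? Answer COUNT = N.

0: bank 3 row 6 — prev None → EMPTY
1: bank 3 row 6 — prev 6 → HIT
2: bank 3 row 6 — prev 6 → HIT
3: bank 3 row 6 — prev 6 → HIT
4: bank 2 row 1 — prev None → EMPTY
5: bank 3 row 6 — prev 6 → HIT
6: bank 1 row 7 — prev None → EMPTY
7: bank 3 row 3 — prev 6 → CONFLICT
8: bank 3 row 1 — prev 3 → CONFLICT
9: bank 2 row 1 — prev 1 → HIT
10: bank 1 row 7 — prev 7 → HIT
11: bank 3 row 6 — prev 1 → CONFLICT
12: bank 2 row 7 — prev 1 → CONFLICT

COUNT = 4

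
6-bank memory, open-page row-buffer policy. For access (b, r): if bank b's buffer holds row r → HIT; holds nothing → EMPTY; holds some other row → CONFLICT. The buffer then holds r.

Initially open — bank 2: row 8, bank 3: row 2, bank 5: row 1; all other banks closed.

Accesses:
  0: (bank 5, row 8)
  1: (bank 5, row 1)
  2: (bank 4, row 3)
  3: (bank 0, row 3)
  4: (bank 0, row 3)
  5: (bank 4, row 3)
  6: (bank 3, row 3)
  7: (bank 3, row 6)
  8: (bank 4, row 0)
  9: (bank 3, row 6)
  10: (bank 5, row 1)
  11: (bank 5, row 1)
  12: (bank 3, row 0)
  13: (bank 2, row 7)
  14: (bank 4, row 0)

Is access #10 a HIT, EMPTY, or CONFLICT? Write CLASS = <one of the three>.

#0 (5,8) C  (was 1)
#1 (5,1) C  (was 8)
#2 (4,3) E
#3 (0,3) E
#4 (0,3) H  (was 3)
#5 (4,3) H  (was 3)
#6 (3,3) C  (was 2)
#7 (3,6) C  (was 3)
#8 (4,0) C  (was 3)
#9 (3,6) H  (was 6)
#10 (5,1) H  (was 1)
#11 (5,1) H  (was 1)
#12 (3,0) C  (was 6)
#13 (2,7) C  (was 8)
#14 (4,0) H  (was 0)

CLASS = HIT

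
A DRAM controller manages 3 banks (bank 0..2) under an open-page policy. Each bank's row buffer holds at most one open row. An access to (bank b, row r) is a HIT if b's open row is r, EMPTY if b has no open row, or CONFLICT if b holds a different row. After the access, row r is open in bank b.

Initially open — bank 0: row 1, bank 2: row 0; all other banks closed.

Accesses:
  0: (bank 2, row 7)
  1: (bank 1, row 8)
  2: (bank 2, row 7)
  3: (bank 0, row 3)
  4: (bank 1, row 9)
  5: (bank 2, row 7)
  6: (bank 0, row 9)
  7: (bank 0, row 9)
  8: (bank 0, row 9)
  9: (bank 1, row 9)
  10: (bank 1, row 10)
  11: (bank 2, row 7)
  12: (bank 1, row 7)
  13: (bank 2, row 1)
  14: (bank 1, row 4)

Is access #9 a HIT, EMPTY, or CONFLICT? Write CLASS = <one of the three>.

CLASS = HIT

step 0: bank2 0->7 [CONFLICT]
step 1: bank1 None->8 [EMPTY]
step 2: bank2 7->7 [HIT]
step 3: bank0 1->3 [CONFLICT]
step 4: bank1 8->9 [CONFLICT]
step 5: bank2 7->7 [HIT]
step 6: bank0 3->9 [CONFLICT]
step 7: bank0 9->9 [HIT]
step 8: bank0 9->9 [HIT]
step 9: bank1 9->9 [HIT]
step 10: bank1 9->10 [CONFLICT]
step 11: bank2 7->7 [HIT]
step 12: bank1 10->7 [CONFLICT]
step 13: bank2 7->1 [CONFLICT]
step 14: bank1 7->4 [CONFLICT]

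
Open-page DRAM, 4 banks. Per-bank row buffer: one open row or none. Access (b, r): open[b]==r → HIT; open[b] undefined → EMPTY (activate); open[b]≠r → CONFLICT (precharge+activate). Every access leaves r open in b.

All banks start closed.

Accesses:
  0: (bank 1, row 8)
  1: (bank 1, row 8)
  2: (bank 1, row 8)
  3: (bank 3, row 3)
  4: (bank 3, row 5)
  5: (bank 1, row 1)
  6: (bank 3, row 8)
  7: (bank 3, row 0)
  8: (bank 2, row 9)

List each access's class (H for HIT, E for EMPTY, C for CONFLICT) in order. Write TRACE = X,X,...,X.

TRACE = E,H,H,E,C,C,C,C,E

#0 (1,8) E
#1 (1,8) H  (was 8)
#2 (1,8) H  (was 8)
#3 (3,3) E
#4 (3,5) C  (was 3)
#5 (1,1) C  (was 8)
#6 (3,8) C  (was 5)
#7 (3,0) C  (was 8)
#8 (2,9) E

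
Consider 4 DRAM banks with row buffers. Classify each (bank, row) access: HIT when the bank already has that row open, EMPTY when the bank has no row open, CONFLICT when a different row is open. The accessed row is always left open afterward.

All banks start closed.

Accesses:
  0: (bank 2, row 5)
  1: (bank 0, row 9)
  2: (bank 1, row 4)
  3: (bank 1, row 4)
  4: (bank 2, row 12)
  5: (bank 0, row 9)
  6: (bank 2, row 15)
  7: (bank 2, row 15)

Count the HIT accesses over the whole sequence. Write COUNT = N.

COUNT = 3

step 0: bank2 None->5 [EMPTY]
step 1: bank0 None->9 [EMPTY]
step 2: bank1 None->4 [EMPTY]
step 3: bank1 4->4 [HIT]
step 4: bank2 5->12 [CONFLICT]
step 5: bank0 9->9 [HIT]
step 6: bank2 12->15 [CONFLICT]
step 7: bank2 15->15 [HIT]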